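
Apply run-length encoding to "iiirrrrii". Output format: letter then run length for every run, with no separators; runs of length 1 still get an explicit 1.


String: "iiirrrrii"
Scanning for consecutive runs:
  'i' x 3
  'r' x 4
  'i' x 2
RLE = "i3r4i2"


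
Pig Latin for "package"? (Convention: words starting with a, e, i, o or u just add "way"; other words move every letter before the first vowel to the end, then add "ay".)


Word: "package"
Starts with consonant(s) → move to end, add 'ay'
Consonant cluster: "p"
Pig Latin = "ackagepay"


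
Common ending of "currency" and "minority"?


Word 1: "currency"
Word 2: "minority"
Comparing from end:
  Pos -1: 'y' == 'y'
  Pos -2: 'c' != 't' (stop)
LCS = "y" (length 1)


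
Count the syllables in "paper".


Word: "paper"
Syllable breakdown: pa | per
Counting: 2 parts
= 2 syllables


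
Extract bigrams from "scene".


Word: "scene" (length 5)
Number of bigrams = 5 - 2 + 1 = 4
  Position 0: "sc"
  Position 1: "ce"
  Position 2: "en"
  Position 3: "ne"
Bigrams = "sc", "ce", "en", "ne"


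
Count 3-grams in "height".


Word: "height" (length 6)
Number of 3-grams = length - 3 + 1 = 6 - 3 + 1
= 4


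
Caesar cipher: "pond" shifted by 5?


Word: "pond"
Shift: 5
Each letter → (letter + shift) mod 26:
  'p' (15) + 5 = 20 → 'u'
  'o' (14) + 5 = 19 → 't'
  'n' (13) + 5 = 18 → 's'
  'd' (3) + 5 = 8 → 'i'
Result = "utsi"


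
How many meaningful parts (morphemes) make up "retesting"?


Word: "retesting"
Morphemes: re- | test | -ing
Each morpheme carries meaning
= 3 morphemes


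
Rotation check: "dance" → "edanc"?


Word: "dance", Candidate: "edanc"
Method: check if candidate is substring of word+word
"dancedance" contains "edanc"? Yes
Is rotation = Yes


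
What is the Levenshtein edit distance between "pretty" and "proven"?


Word 1: "pretty" (length 6)
Word 2: "proven" (length 6)
One optimal edit sequence (insert/delete/substitute each cost 1):
  1. keep 'p'
  2. keep 'r'
  3. substitute 'e' -> 'o'  (+1)
  4. substitute 't' -> 'v'  (+1)
  5. substitute 't' -> 'e'  (+1)
  6. substitute 'y' -> 'n'  (+1)
Total edit operations: 4
Edit distance = 4


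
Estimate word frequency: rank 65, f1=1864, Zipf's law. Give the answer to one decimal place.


Zipf's law: f(r) = f(1) / r
f(1) = 1864
f(65) = 1864 / 65
= 28.7 occurrences


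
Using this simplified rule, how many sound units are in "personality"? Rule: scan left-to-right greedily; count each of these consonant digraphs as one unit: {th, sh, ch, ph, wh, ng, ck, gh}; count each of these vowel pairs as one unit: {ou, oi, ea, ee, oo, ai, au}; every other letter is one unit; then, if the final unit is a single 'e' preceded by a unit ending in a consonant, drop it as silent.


Word: "personality" (11 letters)
Left-to-right scan:
  [1] 'p' (letter)
  [2] 'e' (letter)
  [3] 'r' (letter)
  [4] 's' (letter)
  [5] 'o' (letter)
  [6] 'n' (letter)
  [7] 'a' (letter)
  [8] 'l' (letter)
  [9] 'i' (letter)
  [10] 't' (letter)
  [11] 'y' (letter)
Units from scan: 11
Sound units = 11 units


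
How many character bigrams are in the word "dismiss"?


Word: "dismiss" (length 7)
Number of 2-grams = length - 2 + 1 = 7 - 2 + 1
= 6


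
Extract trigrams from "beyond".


Word: "beyond" (length 6)
Number of trigrams = 6 - 3 + 1 = 4
  Position 0: "bey"
  Position 1: "eyo"
  Position 2: "yon"
  Position 3: "ond"
Trigrams = "bey", "eyo", "yon", "ond"


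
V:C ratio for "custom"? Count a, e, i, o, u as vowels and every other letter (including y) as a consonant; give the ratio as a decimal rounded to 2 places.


Word: "custom"
Vowels (a,e,i,o,u): 2
Consonants: 4
Ratio = 2/4
= 0.50


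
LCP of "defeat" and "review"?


Word 1: "defeat"
Word 2: "review"
Comparing from start:
  Pos 0: 'd' != 'r' (stop)
LCP = "" (length 0)


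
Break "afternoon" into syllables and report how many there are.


Word: "afternoon"
Syllable breakdown: af-ter-noon
Counting: 3 parts
= 3 syllables


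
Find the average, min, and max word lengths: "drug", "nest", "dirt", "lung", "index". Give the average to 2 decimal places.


Lengths: "drug"=4, "nest"=4, "dirt"=4, "lung"=4, "index"=5
Sum = 21, Count = 5
Average = 21/5 = 4.20
= avg=4.20, min=4, max=5


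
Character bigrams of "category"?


Word: "category" (length 8)
Number of bigrams = 8 - 2 + 1 = 7
  Position 0: "ca"
  Position 1: "at"
  Position 2: "te"
  Position 3: "eg"
  Position 4: "go"
  Position 5: "or"
  Position 6: "ry"
Bigrams = "ca", "at", "te", "eg", "go", "or", "ry"


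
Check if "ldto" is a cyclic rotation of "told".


Word: "told", Candidate: "ldto"
Method: check if candidate is substring of word+word
"toldtold" contains "ldto"? Yes
Is rotation = Yes


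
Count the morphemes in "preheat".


Word: "preheat"
Morphemes: pre- + heat
Each morpheme carries meaning
= 2 morphemes


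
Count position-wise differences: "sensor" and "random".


Comparing character by character (same length = 6):
  Pos 0: 's' vs 'r' !=
  Pos 1: 'e' vs 'a' !=
  Pos 2: 'n' vs 'n' =
  Pos 3: 's' vs 'd' !=
  Pos 4: 'o' vs 'o' =
  Pos 5: 'r' vs 'm' !=
Hamming distance = 4


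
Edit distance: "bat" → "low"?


Word 1: "bat" (length 3)
Word 2: "low" (length 3)
One optimal edit sequence (insert/delete/substitute each cost 1):
  1. substitute 'b' -> 'l'  (+1)
  2. substitute 'a' -> 'o'  (+1)
  3. substitute 't' -> 'w'  (+1)
Total edit operations: 3
Edit distance = 3


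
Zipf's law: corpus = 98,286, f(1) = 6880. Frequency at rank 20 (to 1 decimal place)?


Zipf's law: f(r) = f(1) / r
f(1) = 6880
f(20) = 6880 / 20
= 344.0 occurrences


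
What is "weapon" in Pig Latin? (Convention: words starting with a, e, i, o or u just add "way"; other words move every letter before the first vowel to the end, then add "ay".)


Word: "weapon"
Starts with consonant(s) → move to end, add 'ay'
Consonant cluster: "w"
Pig Latin = "eaponway"


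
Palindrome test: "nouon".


Word: "nouon"
Reversed: "nouon"
Forward == Backward? nouon == nouon
Palindrome = Yes


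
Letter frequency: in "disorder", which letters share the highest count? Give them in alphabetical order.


Word: "disorder"
Letter counts:
  'd': 2
  'e': 1
  'i': 1
  'o': 1
  'r': 2
  's': 1
Maximum count = 2
Most frequent = 'd', 'r' (2 times each)


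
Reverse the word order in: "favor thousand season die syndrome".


Original: "favor thousand season die syndrome"
Words (1..n): favor | thousand | season | die | syndrome
Reversed (n..1): syndrome | die | season | thousand | favor
Result = "syndrome die season thousand favor"


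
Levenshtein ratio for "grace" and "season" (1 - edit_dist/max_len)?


Word 1: "grace" (length 5)
Word 2: "season" (length 6)
One optimal edit sequence:
  1. substitute 'g' -> 's'  (+1)
  2. substitute 'r' -> 'e'  (+1)
  3. keep 'a'
  4. insert 's'  (+1)
  5. substitute 'c' -> 'o'  (+1)
  6. substitute 'e' -> 'n'  (+1)
Edit distance = 5
Max length = max(5, 6) = 6
Similarity = 1 - 5/6
= 0.1667


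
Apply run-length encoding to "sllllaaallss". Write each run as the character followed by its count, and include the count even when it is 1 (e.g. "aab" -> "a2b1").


String: "sllllaaallss"
Scanning for consecutive runs:
  's' x 1
  'l' x 4
  'a' x 3
  'l' x 2
  's' x 2
RLE = "s1l4a3l2s2"


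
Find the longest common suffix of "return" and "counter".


Word 1: "return"
Word 2: "counter"
Comparing from end:
  Pos -1: 'n' != 'r' (stop)
LCS = "" (length 0)


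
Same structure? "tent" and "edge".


Pattern of "tent": [0, 1, 2, 0]
Pattern of "edge": [0, 1, 2, 0]
Patterns match
Same pattern = Yes


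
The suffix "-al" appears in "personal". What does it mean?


Suffix: -al
Example: personal (person + -al)
Meaning = relating to


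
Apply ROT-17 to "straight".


Word: "straight"
Shift: 17
Each letter → (letter + shift) mod 26:
  's' (18) + 17 = 9 → 'j'
  't' (19) + 17 = 10 → 'k'
  'r' (17) + 17 = 8 → 'i'
  'a' (0) + 17 = 17 → 'r'
  'i' (8) + 17 = 25 → 'z'
  'g' (6) + 17 = 23 → 'x'
  'h' (7) + 17 = 24 → 'y'
  't' (19) + 17 = 10 → 'k'
Result = "jkirzxyk"


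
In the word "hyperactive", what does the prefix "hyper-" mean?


Prefix: hyper-
Example: hyperactive (hyper- + active)
Meaning = over / excessive


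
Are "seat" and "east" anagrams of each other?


Word 1: "seat" → sorted: aest
Word 2: "east" → sorted: aest
Same letters? aest == aest
Anagram = Yes


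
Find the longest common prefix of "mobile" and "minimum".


Word 1: "mobile"
Word 2: "minimum"
Comparing from start:
  Pos 0: 'm' == 'm'
  Pos 1: 'o' != 'i' (stop)
LCP = "m" (length 1)


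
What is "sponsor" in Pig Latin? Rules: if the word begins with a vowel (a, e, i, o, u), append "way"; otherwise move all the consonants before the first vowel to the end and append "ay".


Word: "sponsor"
Starts with consonant(s) → move to end, add 'ay'
Consonant cluster: "sp"
Pig Latin = "onsorspay"


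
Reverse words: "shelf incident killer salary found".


Original: "shelf incident killer salary found"
Words (1..n): shelf | incident | killer | salary | found
Reversed (n..1): found | salary | killer | incident | shelf
Result = "found salary killer incident shelf"


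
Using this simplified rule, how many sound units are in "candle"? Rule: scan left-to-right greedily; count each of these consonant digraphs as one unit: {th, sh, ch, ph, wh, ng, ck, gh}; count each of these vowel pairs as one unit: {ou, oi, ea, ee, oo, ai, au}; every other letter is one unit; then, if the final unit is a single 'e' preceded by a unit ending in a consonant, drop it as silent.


Word: "candle" (6 letters)
Left-to-right scan:
  [1] 'c' (letter)
  [2] 'a' (letter)
  [3] 'n' (letter)
  [4] 'd' (letter)
  [5] 'l' (letter)
  [6] 'e' (letter)
Units from scan: 6
Final unit is 'e' after a consonant -> drop as silent (-1)
Sound units = 5 units


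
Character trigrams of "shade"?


Word: "shade" (length 5)
Number of trigrams = 5 - 3 + 1 = 3
  Position 0: "sha"
  Position 1: "had"
  Position 2: "ade"
Trigrams = "sha", "had", "ade"


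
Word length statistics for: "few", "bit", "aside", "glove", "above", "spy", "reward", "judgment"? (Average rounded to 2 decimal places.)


Lengths: "few"=3, "bit"=3, "aside"=5, "glove"=5, "above"=5, "spy"=3, "reward"=6, "judgment"=8
Sum = 38, Count = 8
Average = 38/8 = 4.75
= avg=4.75, min=3, max=8


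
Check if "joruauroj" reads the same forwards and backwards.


Word: "joruauroj"
Reversed: "joruauroj"
Forward == Backward? joruauroj == joruauroj
Palindrome = Yes


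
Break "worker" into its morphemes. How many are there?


Word: "worker"
Morphemes: work | -er
Each morpheme carries meaning
= 2 morphemes


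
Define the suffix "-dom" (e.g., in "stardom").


Suffix: -dom
Example: stardom (star + -dom)
Meaning = state / realm


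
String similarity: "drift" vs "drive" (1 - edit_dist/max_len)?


Word 1: "drift" (length 5)
Word 2: "drive" (length 5)
One optimal edit sequence:
  1. keep 'd'
  2. keep 'r'
  3. keep 'i'
  4. substitute 'f' -> 'v'  (+1)
  5. substitute 't' -> 'e'  (+1)
Edit distance = 2
Max length = max(5, 5) = 5
Similarity = 1 - 2/5
= 0.6000


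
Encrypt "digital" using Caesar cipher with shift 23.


Word: "digital"
Shift: 23
Each letter → (letter + shift) mod 26:
  'd' (3) + 23 = 0 → 'a'
  'i' (8) + 23 = 5 → 'f'
  'g' (6) + 23 = 3 → 'd'
  'i' (8) + 23 = 5 → 'f'
  't' (19) + 23 = 16 → 'q'
  'a' (0) + 23 = 23 → 'x'
  'l' (11) + 23 = 8 → 'i'
Result = "afdfqxi"


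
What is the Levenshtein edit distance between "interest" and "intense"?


Word 1: "interest" (length 8)
Word 2: "intense" (length 7)
One optimal edit sequence (insert/delete/substitute each cost 1):
  1. keep 'i'
  2. keep 'n'
  3. keep 't'
  4. keep 'e'
  5. delete 'r'  (+1)
  6. substitute 'e' -> 'n'  (+1)
  7. keep 's'
  8. substitute 't' -> 'e'  (+1)
Total edit operations: 3
Edit distance = 3


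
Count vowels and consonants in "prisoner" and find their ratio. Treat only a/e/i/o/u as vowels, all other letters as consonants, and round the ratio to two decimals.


Word: "prisoner"
Vowels (a,e,i,o,u): 3
Consonants: 5
Ratio = 3/5
= 0.60


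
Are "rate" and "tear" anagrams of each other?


Word 1: "rate" → sorted: aert
Word 2: "tear" → sorted: aert
Same letters? aert == aert
Anagram = Yes


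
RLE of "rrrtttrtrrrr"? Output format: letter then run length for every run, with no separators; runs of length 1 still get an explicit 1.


String: "rrrtttrtrrrr"
Scanning for consecutive runs:
  'r' x 3
  't' x 3
  'r' x 1
  't' x 1
  'r' x 4
RLE = "r3t3r1t1r4"


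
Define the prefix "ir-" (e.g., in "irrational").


Prefix: ir-
Example: irrational = ir- + rational
Meaning = not


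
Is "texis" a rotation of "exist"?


Word: "exist", Candidate: "texis"
Method: check if candidate is substring of word+word
"existexist" contains "texis"? Yes
Is rotation = Yes


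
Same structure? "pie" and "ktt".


Pattern of "pie": [0, 1, 2]
Pattern of "ktt": [0, 1, 1]
Patterns do not match
Same pattern = No


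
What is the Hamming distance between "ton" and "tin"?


Comparing character by character (same length = 3):
  Pos 0: 't' vs 't' =
  Pos 1: 'o' vs 'i' !=
  Pos 2: 'n' vs 'n' =
Hamming distance = 1


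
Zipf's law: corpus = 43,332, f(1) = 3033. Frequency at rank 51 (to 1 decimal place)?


Zipf's law: f(r) = f(1) / r
f(1) = 3033
f(51) = 3033 / 51
= 59.5 occurrences


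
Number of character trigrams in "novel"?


Word: "novel" (length 5)
Number of 3-grams = length - 3 + 1 = 5 - 3 + 1
= 3


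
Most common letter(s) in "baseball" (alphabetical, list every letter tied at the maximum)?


Word: "baseball"
Letter counts:
  'a': 2
  'b': 2
  'e': 1
  'l': 2
  's': 1
Maximum count = 2
Most frequent = 'a', 'b', 'l' (2 times each)


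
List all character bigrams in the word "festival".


Word: "festival" (length 8)
Number of bigrams = 8 - 2 + 1 = 7
  Position 0: "fe"
  Position 1: "es"
  Position 2: "st"
  Position 3: "ti"
  Position 4: "iv"
  Position 5: "va"
  Position 6: "al"
Bigrams = "fe", "es", "st", "ti", "iv", "va", "al"


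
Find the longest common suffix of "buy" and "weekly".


Word 1: "buy"
Word 2: "weekly"
Comparing from end:
  Pos -1: 'y' == 'y'
  Pos -2: 'u' != 'l' (stop)
LCS = "y" (length 1)


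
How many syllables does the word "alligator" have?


Word: "alligator"
Syllable breakdown: al / li / ga / tor
Counting: 4 parts
= 4 syllables


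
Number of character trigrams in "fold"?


Word: "fold" (length 4)
Number of 3-grams = length - 3 + 1 = 4 - 3 + 1
= 2


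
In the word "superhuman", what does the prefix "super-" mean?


Prefix: super-
As in: superhuman -> super- + human
Meaning = above / beyond


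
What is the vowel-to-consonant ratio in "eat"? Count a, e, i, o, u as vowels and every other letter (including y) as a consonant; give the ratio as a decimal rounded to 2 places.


Word: "eat"
Vowels (a,e,i,o,u): 2
Consonants: 1
Ratio = 2/1
= 2.00


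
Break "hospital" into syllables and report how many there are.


Word: "hospital"
Syllable breakdown: hos-pi-tal
Counting: 3 parts
= 3 syllables


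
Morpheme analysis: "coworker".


Word: "coworker"
Morphemes: co- / work / -er
Each morpheme carries meaning
= 3 morphemes


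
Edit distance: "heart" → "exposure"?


Word 1: "heart" (length 5)
Word 2: "exposure" (length 8)
One optimal edit sequence (insert/delete/substitute each cost 1):
  1. insert 'e'  (+1)
  2. insert 'x'  (+1)
  3. insert 'p'  (+1)
  4. substitute 'h' -> 'o'  (+1)
  5. substitute 'e' -> 's'  (+1)
  6. substitute 'a' -> 'u'  (+1)
  7. keep 'r'
  8. substitute 't' -> 'e'  (+1)
Total edit operations: 7
Edit distance = 7


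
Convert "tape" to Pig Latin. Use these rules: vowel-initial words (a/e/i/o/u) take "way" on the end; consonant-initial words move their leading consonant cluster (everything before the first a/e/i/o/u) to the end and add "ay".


Word: "tape"
Starts with consonant(s) → move to end, add 'ay'
Consonant cluster: "t"
Pig Latin = "apetay"


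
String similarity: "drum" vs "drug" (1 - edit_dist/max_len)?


Word 1: "drum" (length 4)
Word 2: "drug" (length 4)
One optimal edit sequence:
  1. keep 'd'
  2. keep 'r'
  3. keep 'u'
  4. substitute 'm' -> 'g'  (+1)
Edit distance = 1
Max length = max(4, 4) = 4
Similarity = 1 - 1/4
= 0.7500


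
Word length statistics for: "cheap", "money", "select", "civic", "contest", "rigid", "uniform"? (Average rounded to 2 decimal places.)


Lengths: "cheap"=5, "money"=5, "select"=6, "civic"=5, "contest"=7, "rigid"=5, "uniform"=7
Sum = 40, Count = 7
Average = 40/7 = 5.71
= avg=5.71, min=5, max=7


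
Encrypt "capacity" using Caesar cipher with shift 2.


Word: "capacity"
Shift: 2
Each letter → (letter + shift) mod 26:
  'c' (2) + 2 = 4 → 'e'
  'a' (0) + 2 = 2 → 'c'
  'p' (15) + 2 = 17 → 'r'
  'a' (0) + 2 = 2 → 'c'
  'c' (2) + 2 = 4 → 'e'
  'i' (8) + 2 = 10 → 'k'
  't' (19) + 2 = 21 → 'v'
  'y' (24) + 2 = 0 → 'a'
Result = "ecrcekva"


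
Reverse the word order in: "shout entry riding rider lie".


Original: "shout entry riding rider lie"
Words (1..n): shout | entry | riding | rider | lie
Reversed (n..1): lie | rider | riding | entry | shout
Result = "lie rider riding entry shout"


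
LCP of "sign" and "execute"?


Word 1: "sign"
Word 2: "execute"
Comparing from start:
  Pos 0: 's' != 'e' (stop)
LCP = "" (length 0)


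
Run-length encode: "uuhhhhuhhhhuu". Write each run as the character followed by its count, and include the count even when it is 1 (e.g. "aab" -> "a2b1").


String: "uuhhhhuhhhhuu"
Scanning for consecutive runs:
  'u' x 2
  'h' x 4
  'u' x 1
  'h' x 4
  'u' x 2
RLE = "u2h4u1h4u2"


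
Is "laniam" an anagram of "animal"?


Word 1: "animal" → sorted: aailmn
Word 2: "laniam" → sorted: aailmn
Same letters? aailmn == aailmn
Anagram = Yes


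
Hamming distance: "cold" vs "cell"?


Comparing character by character (same length = 4):
  Pos 0: 'c' vs 'c' =
  Pos 1: 'o' vs 'e' !=
  Pos 2: 'l' vs 'l' =
  Pos 3: 'd' vs 'l' !=
Hamming distance = 2


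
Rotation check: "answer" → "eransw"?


Word: "answer", Candidate: "eransw"
Method: check if candidate is substring of word+word
"answeranswer" contains "eransw"? Yes
Is rotation = Yes


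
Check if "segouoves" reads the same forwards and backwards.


Word: "segouoves"
Reversed: "sevouoges"
Forward == Backward? segouoves != sevouoges
Palindrome = No


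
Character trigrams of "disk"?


Word: "disk" (length 4)
Number of trigrams = 4 - 3 + 1 = 2
  Position 0: "dis"
  Position 1: "isk"
Trigrams = "dis", "isk"


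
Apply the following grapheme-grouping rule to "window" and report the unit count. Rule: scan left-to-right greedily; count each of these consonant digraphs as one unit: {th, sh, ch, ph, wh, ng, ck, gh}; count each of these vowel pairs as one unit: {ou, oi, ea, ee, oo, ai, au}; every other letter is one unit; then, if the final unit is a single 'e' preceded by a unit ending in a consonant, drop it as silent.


Word: "window" (6 letters)
Left-to-right scan:
  [1] 'w' (letter)
  [2] 'i' (letter)
  [3] 'n' (letter)
  [4] 'd' (letter)
  [5] 'o' (letter)
  [6] 'w' (letter)
Units from scan: 6
Sound units = 6 units


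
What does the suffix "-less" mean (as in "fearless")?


Suffix: -less
As in: fearless -> fear + -less
Meaning = without


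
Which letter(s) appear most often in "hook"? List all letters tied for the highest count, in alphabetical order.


Word: "hook"
Letter counts:
  'h': 1
  'k': 1
  'o': 2
Maximum count = 2
Most frequent = 'o' (2 times each)


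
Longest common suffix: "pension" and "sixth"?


Word 1: "pension"
Word 2: "sixth"
Comparing from end:
  Pos -1: 'n' != 'h' (stop)
LCS = "" (length 0)


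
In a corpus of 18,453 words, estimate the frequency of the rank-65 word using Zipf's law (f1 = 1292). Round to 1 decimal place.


Zipf's law: f(r) = f(1) / r
f(1) = 1292
f(65) = 1292 / 65
= 19.9 occurrences


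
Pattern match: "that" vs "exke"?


Pattern of "that": [0, 1, 2, 0]
Pattern of "exke": [0, 1, 2, 0]
Patterns match
Same pattern = Yes


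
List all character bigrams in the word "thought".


Word: "thought" (length 7)
Number of bigrams = 7 - 2 + 1 = 6
  Position 0: "th"
  Position 1: "ho"
  Position 2: "ou"
  Position 3: "ug"
  Position 4: "gh"
  Position 5: "ht"
Bigrams = "th", "ho", "ou", "ug", "gh", "ht"


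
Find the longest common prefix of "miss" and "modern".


Word 1: "miss"
Word 2: "modern"
Comparing from start:
  Pos 0: 'm' == 'm'
  Pos 1: 'i' != 'o' (stop)
LCP = "m" (length 1)


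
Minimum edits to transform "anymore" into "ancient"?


Word 1: "anymore" (length 7)
Word 2: "ancient" (length 7)
One optimal edit sequence (insert/delete/substitute each cost 1):
  1. keep 'a'
  2. keep 'n'
  3. substitute 'y' -> 'c'  (+1)
  4. substitute 'm' -> 'i'  (+1)
  5. substitute 'o' -> 'e'  (+1)
  6. substitute 'r' -> 'n'  (+1)
  7. substitute 'e' -> 't'  (+1)
Total edit operations: 5
Edit distance = 5


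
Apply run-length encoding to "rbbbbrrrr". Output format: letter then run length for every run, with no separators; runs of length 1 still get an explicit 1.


String: "rbbbbrrrr"
Scanning for consecutive runs:
  'r' x 1
  'b' x 4
  'r' x 4
RLE = "r1b4r4"


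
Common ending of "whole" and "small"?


Word 1: "whole"
Word 2: "small"
Comparing from end:
  Pos -1: 'e' != 'l' (stop)
LCS = "" (length 0)


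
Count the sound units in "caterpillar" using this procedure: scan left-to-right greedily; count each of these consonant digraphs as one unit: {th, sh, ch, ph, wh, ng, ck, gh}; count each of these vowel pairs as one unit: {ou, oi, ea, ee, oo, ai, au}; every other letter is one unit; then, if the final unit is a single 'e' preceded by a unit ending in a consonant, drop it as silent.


Word: "caterpillar" (11 letters)
Left-to-right scan:
  1. 'c' (letter)
  2. 'a' (letter)
  3. 't' (letter)
  4. 'e' (letter)
  5. 'r' (letter)
  6. 'p' (letter)
  7. 'i' (letter)
  8. 'l' (letter)
  9. 'l' (letter)
  10. 'a' (letter)
  11. 'r' (letter)
Units from scan: 11
Sound units = 11 units


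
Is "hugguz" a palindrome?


Word: "hugguz"
Reversed: "zugguh"
Forward == Backward? hugguz != zugguh
Palindrome = No


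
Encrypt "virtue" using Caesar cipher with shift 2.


Word: "virtue"
Shift: 2
Each letter → (letter + shift) mod 26:
  'v' (21) + 2 = 23 → 'x'
  'i' (8) + 2 = 10 → 'k'
  'r' (17) + 2 = 19 → 't'
  't' (19) + 2 = 21 → 'v'
  'u' (20) + 2 = 22 → 'w'
  'e' (4) + 2 = 6 → 'g'
Result = "xktvwg"


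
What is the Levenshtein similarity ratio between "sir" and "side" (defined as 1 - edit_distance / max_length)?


Word 1: "sir" (length 3)
Word 2: "side" (length 4)
One optimal edit sequence:
  1. keep 's'
  2. keep 'i'
  3. insert 'd'  (+1)
  4. substitute 'r' -> 'e'  (+1)
Edit distance = 2
Max length = max(3, 4) = 4
Similarity = 1 - 2/4
= 0.5000


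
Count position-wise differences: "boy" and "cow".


Comparing character by character (same length = 3):
  Pos 0: 'b' vs 'c' !=
  Pos 1: 'o' vs 'o' =
  Pos 2: 'y' vs 'w' !=
Hamming distance = 2


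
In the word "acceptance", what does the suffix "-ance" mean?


Suffix: -ance
As in: acceptance -> accept + -ance
Meaning = state of


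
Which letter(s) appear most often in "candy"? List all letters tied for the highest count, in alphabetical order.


Word: "candy"
Letter counts:
  'a': 1
  'c': 1
  'd': 1
  'n': 1
  'y': 1
Maximum count = 1
Most frequent = 'a', 'c', 'd', 'n', 'y' (1 time each)


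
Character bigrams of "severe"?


Word: "severe" (length 6)
Number of bigrams = 6 - 2 + 1 = 5
  Position 0: "se"
  Position 1: "ev"
  Position 2: "ve"
  Position 3: "er"
  Position 4: "re"
Bigrams = "se", "ev", "ve", "er", "re"


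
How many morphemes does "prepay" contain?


Word: "prepay"
Morphemes: pre- | pay
Each morpheme carries meaning
= 2 morphemes


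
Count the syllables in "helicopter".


Word: "helicopter"
Syllable breakdown: hel-i-cop-ter
Counting: 4 parts
= 4 syllables


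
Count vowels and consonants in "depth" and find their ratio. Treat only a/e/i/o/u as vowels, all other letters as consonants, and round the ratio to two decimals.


Word: "depth"
Vowels (a,e,i,o,u): 1
Consonants: 4
Ratio = 1/4
= 0.25


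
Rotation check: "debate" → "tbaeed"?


Word: "debate", Candidate: "tbaeed"
Method: check if candidate is substring of word+word
"debatedebate" contains "tbaeed"? No
Is rotation = No


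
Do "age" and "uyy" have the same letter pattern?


Pattern of "age": [0, 1, 2]
Pattern of "uyy": [0, 1, 1]
Patterns do not match
Same pattern = No


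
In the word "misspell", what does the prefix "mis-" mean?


Prefix: mis-
Example: misspell (mis- + spell)
Meaning = wrongly


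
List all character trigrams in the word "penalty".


Word: "penalty" (length 7)
Number of trigrams = 7 - 3 + 1 = 5
  Position 0: "pen"
  Position 1: "ena"
  Position 2: "nal"
  Position 3: "alt"
  Position 4: "lty"
Trigrams = "pen", "ena", "nal", "alt", "lty"


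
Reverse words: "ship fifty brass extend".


Original: "ship fifty brass extend"
Words (1..n): ship | fifty | brass | extend
Reversed (n..1): extend | brass | fifty | ship
Result = "extend brass fifty ship"


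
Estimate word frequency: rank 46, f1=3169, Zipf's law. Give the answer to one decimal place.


Zipf's law: f(r) = f(1) / r
f(1) = 3169
f(46) = 3169 / 46
= 68.9 occurrences


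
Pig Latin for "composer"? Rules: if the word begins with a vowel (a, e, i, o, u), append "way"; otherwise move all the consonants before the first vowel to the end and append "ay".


Word: "composer"
Starts with consonant(s) → move to end, add 'ay'
Consonant cluster: "c"
Pig Latin = "omposercay"


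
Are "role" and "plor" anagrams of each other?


Word 1: "role" → sorted: elor
Word 2: "plor" → sorted: lopr
Same letters? elor != lopr
Anagram = No


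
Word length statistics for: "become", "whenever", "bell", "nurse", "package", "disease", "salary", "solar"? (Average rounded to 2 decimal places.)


Lengths: "become"=6, "whenever"=8, "bell"=4, "nurse"=5, "package"=7, "disease"=7, "salary"=6, "solar"=5
Sum = 48, Count = 8
Average = 48/8 = 6.00
= avg=6.00, min=4, max=8


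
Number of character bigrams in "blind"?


Word: "blind" (length 5)
Number of 2-grams = length - 2 + 1 = 5 - 2 + 1
= 4


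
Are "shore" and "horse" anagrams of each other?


Word 1: "shore" → sorted: ehors
Word 2: "horse" → sorted: ehors
Same letters? ehors == ehors
Anagram = Yes


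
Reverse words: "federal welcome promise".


Original: "federal welcome promise"
Words (1..n): federal | welcome | promise
Reversed (n..1): promise | welcome | federal
Result = "promise welcome federal"


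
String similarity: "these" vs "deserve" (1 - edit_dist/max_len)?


Word 1: "these" (length 5)
Word 2: "deserve" (length 7)
One optimal edit sequence:
  1. insert 'd'  (+1)
  2. substitute 't' -> 'e'  (+1)
  3. substitute 'h' -> 's'  (+1)
  4. keep 'e'
  5. insert 'r'  (+1)
  6. substitute 's' -> 'v'  (+1)
  7. keep 'e'
Edit distance = 5
Max length = max(5, 7) = 7
Similarity = 1 - 5/7
= 0.2857


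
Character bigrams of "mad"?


Word: "mad" (length 3)
Number of bigrams = 3 - 2 + 1 = 2
  Position 0: "ma"
  Position 1: "ad"
Bigrams = "ma", "ad"


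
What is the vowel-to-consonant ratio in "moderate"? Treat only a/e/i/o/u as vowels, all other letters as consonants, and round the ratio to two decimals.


Word: "moderate"
Vowels (a,e,i,o,u): 4
Consonants: 4
Ratio = 4/4
= 1.00


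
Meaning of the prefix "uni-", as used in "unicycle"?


Prefix: uni-
As in: unicycle -> uni- + cycle
Meaning = one


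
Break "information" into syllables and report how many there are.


Word: "information"
Syllable breakdown: in | for | ma | tion
Counting: 4 parts
= 4 syllables


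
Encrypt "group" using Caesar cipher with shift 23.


Word: "group"
Shift: 23
Each letter → (letter + shift) mod 26:
  'g' (6) + 23 = 3 → 'd'
  'r' (17) + 23 = 14 → 'o'
  'o' (14) + 23 = 11 → 'l'
  'u' (20) + 23 = 17 → 'r'
  'p' (15) + 23 = 12 → 'm'
Result = "dolrm"


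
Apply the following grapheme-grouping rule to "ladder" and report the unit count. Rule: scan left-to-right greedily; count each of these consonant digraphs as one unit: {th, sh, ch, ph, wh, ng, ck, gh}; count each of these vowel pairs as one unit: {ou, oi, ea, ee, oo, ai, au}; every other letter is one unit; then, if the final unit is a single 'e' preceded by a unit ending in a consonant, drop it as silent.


Word: "ladder" (6 letters)
Left-to-right scan:
  [1] 'l' (letter)
  [2] 'a' (letter)
  [3] 'd' (letter)
  [4] 'd' (letter)
  [5] 'e' (letter)
  [6] 'r' (letter)
Units from scan: 6
Sound units = 6 units


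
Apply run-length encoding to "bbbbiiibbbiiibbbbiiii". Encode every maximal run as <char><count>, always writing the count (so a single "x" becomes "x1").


String: "bbbbiiibbbiiibbbbiiii"
Scanning for consecutive runs:
  'b' x 4
  'i' x 3
  'b' x 3
  'i' x 3
  'b' x 4
  'i' x 4
RLE = "b4i3b3i3b4i4"


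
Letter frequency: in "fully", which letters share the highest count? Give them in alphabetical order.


Word: "fully"
Letter counts:
  'f': 1
  'l': 2
  'u': 1
  'y': 1
Maximum count = 2
Most frequent = 'l' (2 times each)


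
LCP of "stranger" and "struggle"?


Word 1: "stranger"
Word 2: "struggle"
Comparing from start:
  Pos 0: 's' == 's'
  Pos 1: 't' == 't'
  Pos 2: 'r' == 'r'
  Pos 3: 'a' != 'u' (stop)
LCP = "str" (length 3)


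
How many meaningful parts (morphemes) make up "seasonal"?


Word: "seasonal"
Morphemes: season | -al
Each morpheme carries meaning
= 2 morphemes


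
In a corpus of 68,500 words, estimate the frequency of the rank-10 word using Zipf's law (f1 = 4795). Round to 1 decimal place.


Zipf's law: f(r) = f(1) / r
f(1) = 4795
f(10) = 4795 / 10
= 479.5 occurrences


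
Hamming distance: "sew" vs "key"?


Comparing character by character (same length = 3):
  Pos 0: 's' vs 'k' !=
  Pos 1: 'e' vs 'e' =
  Pos 2: 'w' vs 'y' !=
Hamming distance = 2


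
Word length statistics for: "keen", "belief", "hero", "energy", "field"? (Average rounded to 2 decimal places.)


Lengths: "keen"=4, "belief"=6, "hero"=4, "energy"=6, "field"=5
Sum = 25, Count = 5
Average = 25/5 = 5.00
= avg=5.00, min=4, max=6


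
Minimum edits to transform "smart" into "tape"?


Word 1: "smart" (length 5)
Word 2: "tape" (length 4)
One optimal edit sequence (insert/delete/substitute each cost 1):
  1. delete 's'  (+1)
  2. substitute 'm' -> 't'  (+1)
  3. keep 'a'
  4. substitute 'r' -> 'p'  (+1)
  5. substitute 't' -> 'e'  (+1)
Total edit operations: 4
Edit distance = 4


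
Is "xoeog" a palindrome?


Word: "xoeog"
Reversed: "goeox"
Forward == Backward? xoeog != goeox
Palindrome = No


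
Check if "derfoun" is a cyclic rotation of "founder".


Word: "founder", Candidate: "derfoun"
Method: check if candidate is substring of word+word
"founderfounder" contains "derfoun"? Yes
Is rotation = Yes


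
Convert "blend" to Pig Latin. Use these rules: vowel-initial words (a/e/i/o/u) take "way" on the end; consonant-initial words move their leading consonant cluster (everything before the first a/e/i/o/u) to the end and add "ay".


Word: "blend"
Starts with consonant(s) → move to end, add 'ay'
Consonant cluster: "bl"
Pig Latin = "endblay"


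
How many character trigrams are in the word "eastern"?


Word: "eastern" (length 7)
Number of 3-grams = length - 3 + 1 = 7 - 3 + 1
= 5


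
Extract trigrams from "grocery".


Word: "grocery" (length 7)
Number of trigrams = 7 - 3 + 1 = 5
  Position 0: "gro"
  Position 1: "roc"
  Position 2: "oce"
  Position 3: "cer"
  Position 4: "ery"
Trigrams = "gro", "roc", "oce", "cer", "ery"


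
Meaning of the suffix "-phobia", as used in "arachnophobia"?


Suffix: -phobia
Example: arachnophobia (arachno- + -phobia)
Meaning = fear of


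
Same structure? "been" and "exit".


Pattern of "been": [0, 1, 1, 2]
Pattern of "exit": [0, 1, 2, 3]
Patterns do not match
Same pattern = No


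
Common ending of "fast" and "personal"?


Word 1: "fast"
Word 2: "personal"
Comparing from end:
  Pos -1: 't' != 'l' (stop)
LCS = "" (length 0)


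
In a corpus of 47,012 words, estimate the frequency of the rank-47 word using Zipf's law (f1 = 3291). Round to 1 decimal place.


Zipf's law: f(r) = f(1) / r
f(1) = 3291
f(47) = 3291 / 47
= 70.0 occurrences


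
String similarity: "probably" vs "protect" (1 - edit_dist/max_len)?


Word 1: "probably" (length 8)
Word 2: "protect" (length 7)
One optimal edit sequence:
  1. keep 'p'
  2. keep 'r'
  3. keep 'o'
  4. delete 'b'  (+1)
  5. substitute 'a' -> 't'  (+1)
  6. substitute 'b' -> 'e'  (+1)
  7. substitute 'l' -> 'c'  (+1)
  8. substitute 'y' -> 't'  (+1)
Edit distance = 5
Max length = max(8, 7) = 8
Similarity = 1 - 5/8
= 0.3750


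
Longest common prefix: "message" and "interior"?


Word 1: "message"
Word 2: "interior"
Comparing from start:
  Pos 0: 'm' != 'i' (stop)
LCP = "" (length 0)


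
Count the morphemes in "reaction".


Word: "reaction"
Morphemes: re- | act | -ion
Each morpheme carries meaning
= 3 morphemes


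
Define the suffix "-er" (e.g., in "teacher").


Suffix: -er
Example: teacher = teach + -er
Meaning = one who / more


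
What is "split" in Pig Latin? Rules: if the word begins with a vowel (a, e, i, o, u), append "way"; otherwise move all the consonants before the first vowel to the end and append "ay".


Word: "split"
Starts with consonant(s) → move to end, add 'ay'
Consonant cluster: "spl"
Pig Latin = "itsplay"


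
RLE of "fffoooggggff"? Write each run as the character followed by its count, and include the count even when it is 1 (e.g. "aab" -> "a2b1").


String: "fffoooggggff"
Scanning for consecutive runs:
  'f' x 3
  'o' x 3
  'g' x 4
  'f' x 2
RLE = "f3o3g4f2"


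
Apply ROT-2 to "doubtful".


Word: "doubtful"
Shift: 2
Each letter → (letter + shift) mod 26:
  'd' (3) + 2 = 5 → 'f'
  'o' (14) + 2 = 16 → 'q'
  'u' (20) + 2 = 22 → 'w'
  'b' (1) + 2 = 3 → 'd'
  't' (19) + 2 = 21 → 'v'
  'f' (5) + 2 = 7 → 'h'
  'u' (20) + 2 = 22 → 'w'
  'l' (11) + 2 = 13 → 'n'
Result = "fqwdvhwn"


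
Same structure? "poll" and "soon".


Pattern of "poll": [0, 1, 2, 2]
Pattern of "soon": [0, 1, 1, 2]
Patterns do not match
Same pattern = No


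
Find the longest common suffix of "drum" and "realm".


Word 1: "drum"
Word 2: "realm"
Comparing from end:
  Pos -1: 'm' == 'm'
  Pos -2: 'u' != 'l' (stop)
LCS = "m" (length 1)


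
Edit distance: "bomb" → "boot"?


Word 1: "bomb" (length 4)
Word 2: "boot" (length 4)
One optimal edit sequence (insert/delete/substitute each cost 1):
  1. keep 'b'
  2. keep 'o'
  3. substitute 'm' -> 'o'  (+1)
  4. substitute 'b' -> 't'  (+1)
Total edit operations: 2
Edit distance = 2


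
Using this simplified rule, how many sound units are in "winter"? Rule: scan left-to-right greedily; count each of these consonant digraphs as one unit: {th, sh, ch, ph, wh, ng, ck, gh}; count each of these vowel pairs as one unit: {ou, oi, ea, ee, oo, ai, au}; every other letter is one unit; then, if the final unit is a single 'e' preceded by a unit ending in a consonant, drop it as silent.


Word: "winter" (6 letters)
Left-to-right scan:
  (1) 'w' (letter)
  (2) 'i' (letter)
  (3) 'n' (letter)
  (4) 't' (letter)
  (5) 'e' (letter)
  (6) 'r' (letter)
Units from scan: 6
Sound units = 6 units


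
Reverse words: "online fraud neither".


Original: "online fraud neither"
Words (1..n): online | fraud | neither
Reversed (n..1): neither | fraud | online
Result = "neither fraud online"


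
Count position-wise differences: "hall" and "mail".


Comparing character by character (same length = 4):
  Pos 0: 'h' vs 'm' !=
  Pos 1: 'a' vs 'a' =
  Pos 2: 'l' vs 'i' !=
  Pos 3: 'l' vs 'l' =
Hamming distance = 2


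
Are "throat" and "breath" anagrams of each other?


Word 1: "throat" → sorted: ahortt
Word 2: "breath" → sorted: abehrt
Same letters? ahortt != abehrt
Anagram = No


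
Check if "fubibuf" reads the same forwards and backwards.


Word: "fubibuf"
Reversed: "fubibuf"
Forward == Backward? fubibuf == fubibuf
Palindrome = Yes


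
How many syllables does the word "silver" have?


Word: "silver"
Syllable breakdown: sil / ver
Counting: 2 parts
= 2 syllables


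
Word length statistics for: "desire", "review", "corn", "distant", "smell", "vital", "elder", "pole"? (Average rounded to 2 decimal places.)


Lengths: "desire"=6, "review"=6, "corn"=4, "distant"=7, "smell"=5, "vital"=5, "elder"=5, "pole"=4
Sum = 42, Count = 8
Average = 42/8 = 5.25
= avg=5.25, min=4, max=7


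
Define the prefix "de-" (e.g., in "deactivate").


Prefix: de-
Example: deactivate = de- + activate
Meaning = remove / reverse


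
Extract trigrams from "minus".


Word: "minus" (length 5)
Number of trigrams = 5 - 3 + 1 = 3
  Position 0: "min"
  Position 1: "inu"
  Position 2: "nus"
Trigrams = "min", "inu", "nus"


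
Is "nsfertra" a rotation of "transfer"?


Word: "transfer", Candidate: "nsfertra"
Method: check if candidate is substring of word+word
"transfertransfer" contains "nsfertra"? Yes
Is rotation = Yes


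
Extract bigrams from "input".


Word: "input" (length 5)
Number of bigrams = 5 - 2 + 1 = 4
  Position 0: "in"
  Position 1: "np"
  Position 2: "pu"
  Position 3: "ut"
Bigrams = "in", "np", "pu", "ut"


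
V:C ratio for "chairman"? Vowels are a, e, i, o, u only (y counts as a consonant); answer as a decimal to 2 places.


Word: "chairman"
Vowels (a,e,i,o,u): 3
Consonants: 5
Ratio = 3/5
= 0.60


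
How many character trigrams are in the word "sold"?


Word: "sold" (length 4)
Number of 3-grams = length - 3 + 1 = 4 - 3 + 1
= 2


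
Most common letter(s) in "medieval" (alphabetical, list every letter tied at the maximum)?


Word: "medieval"
Letter counts:
  'a': 1
  'd': 1
  'e': 2
  'i': 1
  'l': 1
  'm': 1
  'v': 1
Maximum count = 2
Most frequent = 'e' (2 times each)


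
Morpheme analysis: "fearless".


Word: "fearless"
Morphemes: fear | -less
Each morpheme carries meaning
= 2 morphemes


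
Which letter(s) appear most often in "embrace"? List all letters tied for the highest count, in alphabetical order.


Word: "embrace"
Letter counts:
  'a': 1
  'b': 1
  'c': 1
  'e': 2
  'm': 1
  'r': 1
Maximum count = 2
Most frequent = 'e' (2 times each)


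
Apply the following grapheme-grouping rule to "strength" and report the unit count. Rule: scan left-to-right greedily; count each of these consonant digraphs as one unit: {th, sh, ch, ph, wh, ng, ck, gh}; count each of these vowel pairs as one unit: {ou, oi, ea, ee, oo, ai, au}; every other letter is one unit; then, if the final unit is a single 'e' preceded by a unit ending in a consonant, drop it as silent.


Word: "strength" (8 letters)
Left-to-right scan:
  (1) 's' (letter)
  (2) 't' (letter)
  (3) 'r' (letter)
  (4) 'e' (letter)
  (5) 'ng' (digraph)
  (6) 'th' (digraph)
Units from scan: 6
Sound units = 6 units


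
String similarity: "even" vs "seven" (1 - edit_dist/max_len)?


Word 1: "even" (length 4)
Word 2: "seven" (length 5)
One optimal edit sequence:
  1. insert 's'  (+1)
  2. keep 'e'
  3. keep 'v'
  4. keep 'e'
  5. keep 'n'
Edit distance = 1
Max length = max(4, 5) = 5
Similarity = 1 - 1/5
= 0.8000


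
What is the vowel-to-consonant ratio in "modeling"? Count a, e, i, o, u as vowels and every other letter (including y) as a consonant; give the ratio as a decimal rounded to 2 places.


Word: "modeling"
Vowels (a,e,i,o,u): 3
Consonants: 5
Ratio = 3/5
= 0.60
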